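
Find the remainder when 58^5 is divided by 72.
16

Use repeated squaring. Binary(5) = 101. Walk through the bits of the exponent 5 left-to-right: at each bit after the leading one, square the running value, then multiply by 58 if the bit is 1 (always reducing mod 72):
  bit 1 = 1 (leading): start with 58.
  bit 2 = 0: square 58^2 = 3364 ≡ 52 (mod 72).
  bit 3 = 1: square 52^2 = 2704 ≡ 40; bit is 1, so multiply 40·58 = 2320 ≡ 16 (mod 72).
Final value: 58^5 ≡ 16 (mod 72).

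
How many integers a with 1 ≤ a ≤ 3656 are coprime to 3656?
1824

The number of a ∈ {1, ..., 3656} with gcd(a, 3656) = 1 is by definition Euler's totient φ(3656). φ is multiplicative, with φ(p^e) = p^e − p^(e−1). Factorise 3656 = 2^3 · 457. Then
  φ(3656) = (2^3 − 2^2) · (457 − 1) = 4 · 456 = 1824.
So there are 1824 such integers.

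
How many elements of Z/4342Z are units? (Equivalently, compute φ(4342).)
An element a ∈ Z/4342Z is a unit iff gcd(a, 4342) = 1, so the number of units is φ(4342). φ is multiplicative, with φ(p^e) = p^e − p^(e−1). Factorise 4342 = 2 · 13 · 167. Then
  φ(4342) = (2 − 1) · (13 − 1) · (167 − 1) = 1 · 12 · 166 = 1992.

Final answer: Z/4342Z has φ(4342) = 1992 units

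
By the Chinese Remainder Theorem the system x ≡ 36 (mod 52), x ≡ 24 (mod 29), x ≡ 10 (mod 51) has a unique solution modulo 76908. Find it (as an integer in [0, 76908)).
x ≡ 64984 (mod 76908); the representative in [0, 76908) is 64984

The moduli 52, 29, 51 are pairwise coprime, so by the CRT there is a unique solution mod 52·29·51 = 76908.
Solve by successive substitution. Start with x ≡ 36 (mod 52).
  Combine with x ≡ 24 (mod 29): write x = 36 + 52·t and require 36 + 52·t ≡ 24 (mod 29), i.e. 52·t ≡ 24 − 36 ≡ 17 (mod 29). Since 52^(−1) ≡ 24 (mod 29) (52 ≡ 23 (mod 29)), t ≡ 24·17 ≡ 2 (mod 29). So x ≡ 36 + 52·2 = 140 (mod 1508).
  Combine with x ≡ 10 (mod 51): write x = 140 + 1508·t and require 140 + 1508·t ≡ 10 (mod 51), i.e. 1508·t ≡ 10 − 140 ≡ 23 (mod 51). Since 1508^(−1) ≡ 44 (mod 51) (1508 ≡ 29 (mod 51)), t ≡ 44·23 ≡ 43 (mod 51). So x ≡ 140 + 1508·43 = 64984 (mod 76908).
Unique solution in [0, 76908): x = 64984.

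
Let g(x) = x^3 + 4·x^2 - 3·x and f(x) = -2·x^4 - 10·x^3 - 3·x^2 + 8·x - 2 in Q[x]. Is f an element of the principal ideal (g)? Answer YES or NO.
NO

In Q[x] the ideal (g) consists of all multiples of g, so f ∈ (g) iff g | f, i.e. iff the remainder of f on division by g is 0. Divide f by g (g is monic, so eliminate the leading term of the running remainder at each step):
  leading term -2·x^4: subtract (-2·x)·g(x) = -2·x^4 - 8·x^3 + 6·x^2, leaving -2·x^3 - 9·x^2 + 8·x - 2
  leading term -2·x^3: subtract (-2)·g(x) = -2·x^3 - 8·x^2 + 6·x, leaving -x^2 + 2·x - 2
The remainder r(x) = -x^2 + 2·x - 2 ≠ 0 (and deg r < deg g), so g ∤ f, i.e. f ∉ (g).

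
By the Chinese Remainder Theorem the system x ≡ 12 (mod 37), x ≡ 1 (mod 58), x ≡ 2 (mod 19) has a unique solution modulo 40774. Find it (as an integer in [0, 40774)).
x ≡ 32017 (mod 40774); the representative in [0, 40774) is 32017

The moduli 37, 58, 19 are pairwise coprime, so by the CRT there is a unique solution mod 37·58·19 = 40774.
Solve by successive substitution. Start with x ≡ 12 (mod 37).
  Combine with x ≡ 1 (mod 58): write x = 12 + 37·t and require 12 + 37·t ≡ 1 (mod 58), i.e. 37·t ≡ 1 − 12 ≡ 47 (mod 58). Since 37^(−1) ≡ 11 (mod 58), t ≡ 11·47 ≡ 53 (mod 58). So x ≡ 12 + 37·53 = 1973 (mod 2146).
  Combine with x ≡ 2 (mod 19): write x = 1973 + 2146·t and require 1973 + 2146·t ≡ 2 (mod 19), i.e. 2146·t ≡ 2 − 1973 ≡ 5 (mod 19). Since 2146^(−1) ≡ 18 (mod 19) (2146 ≡ 18 (mod 19)), t ≡ 18·5 ≡ 14 (mod 19). So x ≡ 1973 + 2146·14 = 32017 (mod 40774).
Unique solution in [0, 40774): x = 32017.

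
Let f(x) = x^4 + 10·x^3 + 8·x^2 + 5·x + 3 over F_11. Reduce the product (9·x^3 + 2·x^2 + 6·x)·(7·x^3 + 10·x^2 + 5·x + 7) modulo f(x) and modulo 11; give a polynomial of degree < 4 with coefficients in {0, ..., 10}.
a · b ≡ x^3 + 2·x^2 + 9·x + 8 (mod f(x))

Multiply as integer polynomials: a · b = 63·x^6 + 104·x^5 + 107·x^4 + 133·x^3 + 44·x^2 + 42·x. Reducing coefficients mod 11: a · b ≡ 8·x^6 + 5·x^5 + 8·x^4 + x^3 + 9·x. Now divide by f(x) = x^4 + 10·x^3 + 8·x^2 + 5·x + 3 in F_11[x], eliminating the leading term at each step:
  leading term 8·x^6: subtract (8·x^2)·f(x) = 8·x^6 + 3·x^5 + 9·x^4 + 7·x^3 + 2·x^2, leaving 2·x^5 + 10·x^4 + 5·x^3 + 9·x^2 + 9·x (coefficients mod 11)
  leading term 2·x^5: subtract (2·x)·f(x) = 2·x^5 + 9·x^4 + 5·x^3 + 10·x^2 + 6·x, leaving x^4 + 10·x^2 + 3·x (coefficients mod 11)
  leading term x^4: subtract (1)·f(x) = x^4 + 10·x^3 + 8·x^2 + 5·x + 3, leaving x^3 + 2·x^2 + 9·x + 8 (coefficients mod 11)
The degree is now < 4, so this is the remainder. Hence a · b ≡ x^3 + 2·x^2 + 9·x + 8 in F_11[x]/(f).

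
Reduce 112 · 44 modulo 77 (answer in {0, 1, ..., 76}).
0

Reduce the factors first: 112 ≡ 35 (mod 77), so 112 · 44 ≡ 35 · 44 (mod 77). 35 · 44 = 1540. Dividing by 77: 1540 = 20·77 + 0. So (112 · 44) mod 77 = 0.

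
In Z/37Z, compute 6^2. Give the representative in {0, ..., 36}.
Use repeated squaring. Binary(2) = 10. Walk through the bits of the exponent 2 left-to-right: at each bit after the leading one, square the running value, then multiply by 6 if the bit is 1 (always reducing mod 37):
  bit 1 = 1 (leading): start with 6.
  bit 2 = 0: square 6^2 = 36 (mod 37).
Final value: 6^2 ≡ 36 (mod 37).

Final answer: 36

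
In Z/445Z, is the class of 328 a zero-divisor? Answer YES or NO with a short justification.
gcd(328, 445) = 1, so 328 is a unit in Z/445Z (it has a multiplicative inverse). A unit cannot be a zero-divisor: if 328·b ≡ 0 then multiplying both sides by 328^(−1) gives b ≡ 0. So 328 is not a zero-divisor.

Final answer: NO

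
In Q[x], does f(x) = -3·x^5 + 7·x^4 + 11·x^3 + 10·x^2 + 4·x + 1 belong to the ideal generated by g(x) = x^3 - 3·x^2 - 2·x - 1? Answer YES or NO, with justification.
YES

In Q[x] the ideal (g) consists of all multiples of g, so f ∈ (g) iff g | f, i.e. iff the remainder of f on division by g is 0. Divide f by g (g is monic, so eliminate the leading term of the running remainder at each step):
  leading term -3·x^5: subtract (-3·x^2)·g(x) = -3·x^5 + 9·x^4 + 6·x^3 + 3·x^2, leaving -2·x^4 + 5·x^3 + 7·x^2 + 4·x + 1
  leading term -2·x^4: subtract (-2·x)·g(x) = -2·x^4 + 6·x^3 + 4·x^2 + 2·x, leaving -x^3 + 3·x^2 + 2·x + 1
  leading term -x^3: subtract (-1)·g(x) = -x^3 + 3·x^2 + 2·x + 1, leaving 0
The remainder is 0, so f(x) = g(x) · h(x) with h(x) = -3·x^2 - 2·x - 1. Hence g | f, i.e. f ∈ (g).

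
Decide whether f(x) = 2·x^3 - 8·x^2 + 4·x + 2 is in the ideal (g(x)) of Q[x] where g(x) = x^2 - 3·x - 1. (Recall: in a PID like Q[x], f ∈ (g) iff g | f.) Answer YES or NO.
YES

In Q[x] the ideal (g) consists of all multiples of g, so f ∈ (g) iff g | f, i.e. iff the remainder of f on division by g is 0. Divide f by g (g is monic, so eliminate the leading term of the running remainder at each step):
  leading term 2·x^3: subtract (2·x)·g(x) = 2·x^3 - 6·x^2 - 2·x, leaving -2·x^2 + 6·x + 2
  leading term -2·x^2: subtract (-2)·g(x) = -2·x^2 + 6·x + 2, leaving 0
The remainder is 0, so f(x) = g(x) · h(x) with h(x) = 2·x - 2. Hence g | f, i.e. f ∈ (g).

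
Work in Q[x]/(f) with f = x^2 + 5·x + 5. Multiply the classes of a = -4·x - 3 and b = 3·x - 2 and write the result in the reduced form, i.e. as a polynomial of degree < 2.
First multiply in Q[x] without reducing: a · b = -12·x^2 - x + 6. Now divide by f(x) = x^2 + 5·x + 5, eliminating the leading term at each step:
  leading term -12·x^2: subtract (-12)·f(x) = -12·x^2 - 60·x - 60, leaving 59·x + 66
The degree is now < 2, so this is the remainder. Hence a · b ≡ 59·x + 66 in Q[x]/(f).

Final answer: a · b ≡ 59·x + 66 (mod f(x))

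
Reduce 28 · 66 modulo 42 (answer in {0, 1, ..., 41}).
Reduce the factors first: 66 ≡ 24 (mod 42), so 28 · 66 ≡ 28 · 24 (mod 42). 28 · 24 = 672. Dividing by 42: 672 = 16·42 + 0. So (28 · 66) mod 42 = 0.

Final answer: 0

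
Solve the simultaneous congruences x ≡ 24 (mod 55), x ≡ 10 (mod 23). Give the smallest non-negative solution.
x ≡ 79 (mod 1265); the representative in [0, 1265) is 79

The moduli 55, 23 are pairwise coprime, so by the CRT there is a unique solution mod 55·23 = 1265.
Solve by successive substitution. Start with x ≡ 24 (mod 55).
  Combine with x ≡ 10 (mod 23): write x = 24 + 55·t and require 24 + 55·t ≡ 10 (mod 23), i.e. 55·t ≡ 10 − 24 ≡ 9 (mod 23). Since 55^(−1) ≡ 18 (mod 23) (55 ≡ 9 (mod 23)), t ≡ 18·9 ≡ 1 (mod 23). So x ≡ 24 + 55·1 = 79 (mod 1265).
Unique solution in [0, 1265): x = 79.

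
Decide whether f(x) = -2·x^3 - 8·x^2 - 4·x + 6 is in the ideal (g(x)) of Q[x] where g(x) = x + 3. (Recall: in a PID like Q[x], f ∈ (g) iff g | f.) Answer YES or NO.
In Q[x] the ideal (g) consists of all multiples of g, so f ∈ (g) iff g | f, i.e. iff the remainder of f on division by g is 0. Divide f by g (g is monic, so eliminate the leading term of the running remainder at each step):
  leading term -2·x^3: subtract (-2·x^2)·g(x) = -2·x^3 - 6·x^2, leaving -2·x^2 - 4·x + 6
  leading term -2·x^2: subtract (-2·x)·g(x) = -2·x^2 - 6·x, leaving 2·x + 6
  leading term 2·x: subtract (2)·g(x) = 2·x + 6, leaving 0
The remainder is 0, so f(x) = g(x) · h(x) with h(x) = -2·x^2 - 2·x + 2. Hence g | f, i.e. f ∈ (g).

Final answer: YES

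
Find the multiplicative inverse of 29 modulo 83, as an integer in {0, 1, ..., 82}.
29^(−1) ≡ 63 (mod 83)

Apply the extended Euclidean algorithm to (83, 29), tracking rows (r, s, t) with s·83 + t·29 = r. Each division r_prev = q·r_cur + r_new produces the new row as (previous row) − q·(current row):
  row A: (83, 1, 0)   [1·83 + 0·29 = 83]
  row B: (29, 0, 1)   [0·83 + 1·29 = 29]
  83 = 2·29 + 25   → row C = row A − 2·row B = (25, 1, −2)   [check: 1·83 − 2·29 = 25]
  29 = 1·25 + 4   → row D = row B − 1·row C = (4, −1, 3)   [check: −1·83 + 3·29 = 4]
  25 = 6·4 + 1   → row E = row C − 6·row D = (1, 7, −20)   [check: 7·83 − 20·29 = 1]
  4 = 4·1 + 0   → remainder 0, stop. gcd = 1 (last nonzero row E).
The gcd is 1, so 29 is invertible mod 83. The last nonzero row gives 7·83 − 20·29 = 1, so t = −20. So 29^(−1) ≡ −20 ≡ 63 (mod 83). Verify: 29 · 63 = 1827 ≡ 1 (mod 83). ✓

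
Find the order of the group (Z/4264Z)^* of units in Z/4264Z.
(Z/4264Z)^* consists of the classes a with gcd(a, 4264) = 1, so its order is φ(4264). φ is multiplicative, with φ(p^e) = p^e − p^(e−1). Factorise 4264 = 2^3 · 13 · 41. Then
  φ(4264) = (2^3 − 2^2) · (13 − 1) · (41 − 1) = 4 · 12 · 40 = 1920.
Thus |(Z/4264Z)^*| = 1920.

Final answer: |(Z/4264Z)^*| = 1920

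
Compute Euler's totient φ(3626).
φ is multiplicative, with φ(p^e) = p^e − p^(e−1). Factorise 3626 = 2 · 7^2 · 37. Then
  φ(3626) = (2 − 1) · (7^2 − 7^1) · (37 − 1) = 1 · 42 · 36 = 1512.

Final answer: φ(3626) = 1512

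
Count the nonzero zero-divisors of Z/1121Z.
Z/1121Z has 76 nonzero zero-divisors

In Z/1121Z each nonzero element is either a unit (gcd with 1121 is 1) or a zero-divisor (gcd > 1). The number of units is φ(1121): factorise 1121 = 19 · 59, so φ(1121) = (19 − 1) · (59 − 1) = 18 · 58 = 1044. The nonzero elements number 1121 − 1 = 1120. Hence the nonzero zero-divisors number 1120 − 1044 = 76.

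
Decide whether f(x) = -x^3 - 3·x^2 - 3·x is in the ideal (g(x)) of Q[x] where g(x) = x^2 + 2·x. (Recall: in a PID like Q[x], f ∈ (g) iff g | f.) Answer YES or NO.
NO

In Q[x] the ideal (g) consists of all multiples of g, so f ∈ (g) iff g | f, i.e. iff the remainder of f on division by g is 0. Divide f by g (g is monic, so eliminate the leading term of the running remainder at each step):
  leading term -x^3: subtract (-x)·g(x) = -x^3 - 2·x^2, leaving -x^2 - 3·x
  leading term -x^2: subtract (-1)·g(x) = -x^2 - 2·x, leaving -x
The remainder r(x) = -x ≠ 0 (and deg r < deg g), so g ∤ f, i.e. f ∉ (g).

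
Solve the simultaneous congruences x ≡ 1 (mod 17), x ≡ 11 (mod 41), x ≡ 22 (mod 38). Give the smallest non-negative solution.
The moduli 17, 41, 38 are pairwise coprime, so by the CRT there is a unique solution mod 17·41·38 = 26486.
Solve by successive substitution. Start with x ≡ 1 (mod 17).
  Combine with x ≡ 11 (mod 41): write x = 1 + 17·t and require 1 + 17·t ≡ 11 (mod 41), i.e. 17·t ≡ 11 − 1 ≡ 10 (mod 41). Since 17^(−1) ≡ 29 (mod 41), t ≡ 29·10 ≡ 3 (mod 41). So x ≡ 1 + 17·3 = 52 (mod 697).
  Combine with x ≡ 22 (mod 38): write x = 52 + 697·t and require 52 + 697·t ≡ 22 (mod 38), i.e. 697·t ≡ 22 − 52 ≡ 8 (mod 38). Since 697^(−1) ≡ 3 (mod 38) (697 ≡ 13 (mod 38)), t ≡ 3·8 ≡ 24 (mod 38). So x ≡ 52 + 697·24 = 16780 (mod 26486).
Unique solution in [0, 26486): x = 16780.

Final answer: x ≡ 16780 (mod 26486); the representative in [0, 26486) is 16780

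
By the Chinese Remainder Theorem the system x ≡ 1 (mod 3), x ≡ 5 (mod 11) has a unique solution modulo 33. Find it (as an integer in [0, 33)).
The moduli 3, 11 are pairwise coprime, so by the CRT there is a unique solution mod 3·11 = 33.
Solve by successive substitution. Start with x ≡ 1 (mod 3).
  Combine with x ≡ 5 (mod 11): write x = 1 + 3·t and require 1 + 3·t ≡ 5 (mod 11), i.e. 3·t ≡ 5 − 1 ≡ 4 (mod 11). Since 3^(−1) ≡ 4 (mod 11), t ≡ 4·4 ≡ 5 (mod 11). So x ≡ 1 + 3·5 = 16 (mod 33).
Unique solution in [0, 33): x = 16.

Final answer: x ≡ 16 (mod 33); the representative in [0, 33) is 16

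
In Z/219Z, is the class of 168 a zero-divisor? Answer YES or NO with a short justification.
gcd(168, 219) = 3 > 1, so 168 is not a unit in Z/219Z. In Z/nZ every nonzero non-unit is a zero-divisor: explicitly, take b = 219/gcd = 73 ≠ 0 (mod 219); then 168·73 = 12264 = 56·219, i.e. 168·73 ≡ 0 (mod 219). So 168 is a zero-divisor.

Final answer: YES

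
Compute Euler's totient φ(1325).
φ is multiplicative, with φ(p^e) = p^e − p^(e−1). Factorise 1325 = 5^2 · 53. Then
  φ(1325) = (5^2 − 5^1) · (53 − 1) = 20 · 52 = 1040.

Final answer: φ(1325) = 1040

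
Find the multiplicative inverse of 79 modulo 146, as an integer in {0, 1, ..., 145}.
Apply the extended Euclidean algorithm to (146, 79), tracking rows (r, s, t) with s·146 + t·79 = r. Each division r_prev = q·r_cur + r_new produces the new row as (previous row) − q·(current row):
  row A: (146, 1, 0)   [1·146 + 0·79 = 146]
  row B: (79, 0, 1)   [0·146 + 1·79 = 79]
  146 = 1·79 + 67   → row C = row A − 1·row B = (67, 1, −1)   [check: 1·146 − 1·79 = 67]
  79 = 1·67 + 12   → row D = row B − 1·row C = (12, −1, 2)   [check: −1·146 + 2·79 = 12]
  67 = 5·12 + 7   → row E = row C − 5·row D = (7, 6, −11)   [check: 6·146 − 11·79 = 7]
  12 = 1·7 + 5   → row F = row D − 1·row E = (5, −7, 13)   [check: −7·146 + 13·79 = 5]
  7 = 1·5 + 2   → row G = row E − 1·row F = (2, 13, −24)   [check: 13·146 − 24·79 = 2]
  5 = 2·2 + 1   → row H = row F − 2·row G = (1, −33, 61)   [check: −33·146 + 61·79 = 1]
  2 = 2·1 + 0   → remainder 0, stop. gcd = 1 (last nonzero row H).
The gcd is 1, so 79 is invertible mod 146. The last nonzero row gives −33·146 + 61·79 = 1, so t = 61. So 79^(−1) ≡ 61 (mod 146). Verify: 79 · 61 = 4819 ≡ 1 (mod 146). ✓

Final answer: 79^(−1) ≡ 61 (mod 146)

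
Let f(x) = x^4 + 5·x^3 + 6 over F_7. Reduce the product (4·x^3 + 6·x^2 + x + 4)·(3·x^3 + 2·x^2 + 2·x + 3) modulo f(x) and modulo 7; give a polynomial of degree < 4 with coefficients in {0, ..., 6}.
a · b ≡ 4·x^3 + 5·x^2 + 5·x + 2 (mod f(x))

Multiply as integer polynomials: a · b = 12·x^6 + 26·x^5 + 23·x^4 + 38·x^3 + 28·x^2 + 11·x + 12. Reducing coefficients mod 7: a · b ≡ 5·x^6 + 5·x^5 + 2·x^4 + 3·x^3 + 4·x + 5. Now divide by f(x) = x^4 + 5·x^3 + 6 in F_7[x], eliminating the leading term at each step:
  leading term 5·x^6: subtract (5·x^2)·f(x) = 5·x^6 + 4·x^5 + 2·x^2, leaving x^5 + 2·x^4 + 3·x^3 + 5·x^2 + 4·x + 5 (coefficients mod 7)
  leading term x^5: subtract (x)·f(x) = x^5 + 5·x^4 + 6·x, leaving 4·x^4 + 3·x^3 + 5·x^2 + 5·x + 5 (coefficients mod 7)
  leading term 4·x^4: subtract (4)·f(x) = 4·x^4 + 6·x^3 + 3, leaving 4·x^3 + 5·x^2 + 5·x + 2 (coefficients mod 7)
The degree is now < 4, so this is the remainder. Hence a · b ≡ 4·x^3 + 5·x^2 + 5·x + 2 in F_7[x]/(f).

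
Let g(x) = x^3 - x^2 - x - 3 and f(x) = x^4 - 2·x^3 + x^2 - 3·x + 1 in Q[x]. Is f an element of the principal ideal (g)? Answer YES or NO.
In Q[x] the ideal (g) consists of all multiples of g, so f ∈ (g) iff g | f, i.e. iff the remainder of f on division by g is 0. Divide f by g (g is monic, so eliminate the leading term of the running remainder at each step):
  leading term x^4: subtract (x)·g(x) = x^4 - x^3 - x^2 - 3·x, leaving -x^3 + 2·x^2 + 1
  leading term -x^3: subtract (-1)·g(x) = -x^3 + x^2 + x + 3, leaving x^2 - x - 2
The remainder r(x) = x^2 - x - 2 ≠ 0 (and deg r < deg g), so g ∤ f, i.e. f ∉ (g).

Final answer: NO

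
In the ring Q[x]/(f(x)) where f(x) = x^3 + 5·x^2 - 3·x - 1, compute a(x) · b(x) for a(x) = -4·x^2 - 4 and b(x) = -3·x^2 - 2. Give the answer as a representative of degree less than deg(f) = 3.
a · b ≡ 356·x^2 - 168·x - 52 (mod f(x))

First multiply in Q[x] without reducing: a · b = 12·x^4 + 20·x^2 + 8. Now divide by f(x) = x^3 + 5·x^2 - 3·x - 1, eliminating the leading term at each step:
  leading term 12·x^4: subtract (12·x)·f(x) = 12·x^4 + 60·x^3 - 36·x^2 - 12·x, leaving -60·x^3 + 56·x^2 + 12·x + 8
  leading term -60·x^3: subtract (-60)·f(x) = -60·x^3 - 300·x^2 + 180·x + 60, leaving 356·x^2 - 168·x - 52
The degree is now < 3, so this is the remainder. Hence a · b ≡ 356·x^2 - 168·x - 52 in Q[x]/(f).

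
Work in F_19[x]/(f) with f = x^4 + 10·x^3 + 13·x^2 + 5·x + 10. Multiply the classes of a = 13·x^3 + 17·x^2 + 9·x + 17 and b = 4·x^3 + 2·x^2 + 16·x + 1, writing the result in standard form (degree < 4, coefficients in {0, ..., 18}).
a · b ≡ 13·x^3 + 11·x^2 + 13·x + 5 (mod f(x))

Multiply as integer polynomials: a · b = 52·x^6 + 94·x^5 + 278·x^4 + 371·x^3 + 195·x^2 + 281·x + 17. Reducing coefficients mod 19: a · b ≡ 14·x^6 + 18·x^5 + 12·x^4 + 10·x^3 + 5·x^2 + 15·x + 17. Now divide by f(x) = x^4 + 10·x^3 + 13·x^2 + 5·x + 10 in F_19[x], eliminating the leading term at each step:
  leading term 14·x^6: subtract (14·x^2)·f(x) = 14·x^6 + 7·x^5 + 11·x^4 + 13·x^3 + 7·x^2, leaving 11·x^5 + x^4 + 16·x^3 + 17·x^2 + 15·x + 17 (coefficients mod 19)
  leading term 11·x^5: subtract (11·x)·f(x) = 11·x^5 + 15·x^4 + 10·x^3 + 17·x^2 + 15·x, leaving 5·x^4 + 6·x^3 + 17 (coefficients mod 19)
  leading term 5·x^4: subtract (5)·f(x) = 5·x^4 + 12·x^3 + 8·x^2 + 6·x + 12, leaving 13·x^3 + 11·x^2 + 13·x + 5 (coefficients mod 19)
The degree is now < 4, so this is the remainder. Hence a · b ≡ 13·x^3 + 11·x^2 + 13·x + 5 in F_19[x]/(f).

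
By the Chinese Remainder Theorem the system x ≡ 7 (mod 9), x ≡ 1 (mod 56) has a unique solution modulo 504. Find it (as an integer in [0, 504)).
The moduli 9, 56 are pairwise coprime, so by the CRT there is a unique solution mod 9·56 = 504.
Solve by successive substitution. Start with x ≡ 7 (mod 9).
  Combine with x ≡ 1 (mod 56): write x = 7 + 9·t and require 7 + 9·t ≡ 1 (mod 56), i.e. 9·t ≡ 1 − 7 ≡ 50 (mod 56). Since 9^(−1) ≡ 25 (mod 56), t ≡ 25·50 ≡ 18 (mod 56). So x ≡ 7 + 9·18 = 169 (mod 504).
Unique solution in [0, 504): x = 169.

Final answer: x ≡ 169 (mod 504); the representative in [0, 504) is 169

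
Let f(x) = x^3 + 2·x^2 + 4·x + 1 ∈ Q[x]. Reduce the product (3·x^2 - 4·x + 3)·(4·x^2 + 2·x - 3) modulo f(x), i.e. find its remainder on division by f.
a · b ≡ 15·x^2 + 142·x + 25 (mod f(x))

First multiply in Q[x] without reducing: a · b = 12·x^4 - 10·x^3 - 5·x^2 + 18·x - 9. Now divide by f(x) = x^3 + 2·x^2 + 4·x + 1, eliminating the leading term at each step:
  leading term 12·x^4: subtract (12·x)·f(x) = 12·x^4 + 24·x^3 + 48·x^2 + 12·x, leaving -34·x^3 - 53·x^2 + 6·x - 9
  leading term -34·x^3: subtract (-34)·f(x) = -34·x^3 - 68·x^2 - 136·x - 34, leaving 15·x^2 + 142·x + 25
The degree is now < 3, so this is the remainder. Hence a · b ≡ 15·x^2 + 142·x + 25 in Q[x]/(f).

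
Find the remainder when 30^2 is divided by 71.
48

Use repeated squaring. Binary(2) = 10. Walk through the bits of the exponent 2 left-to-right: at each bit after the leading one, square the running value, then multiply by 30 if the bit is 1 (always reducing mod 71):
  bit 1 = 1 (leading): start with 30.
  bit 2 = 0: square 30^2 = 900 ≡ 48 (mod 71).
Final value: 30^2 ≡ 48 (mod 71).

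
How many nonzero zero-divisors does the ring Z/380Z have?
Z/380Z has 235 nonzero zero-divisors

In Z/380Z each nonzero element is either a unit (gcd with 380 is 1) or a zero-divisor (gcd > 1). The number of units is φ(380): factorise 380 = 2^2 · 5 · 19, so φ(380) = (2^2 − 2^1) · (5 − 1) · (19 − 1) = 2 · 4 · 18 = 144. The nonzero elements number 380 − 1 = 379. Hence the nonzero zero-divisors number 379 − 144 = 235.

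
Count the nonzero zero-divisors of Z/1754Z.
In Z/1754Z each nonzero element is either a unit (gcd with 1754 is 1) or a zero-divisor (gcd > 1). The number of units is φ(1754): factorise 1754 = 2 · 877, so φ(1754) = (2 − 1) · (877 − 1) = 1 · 876 = 876. The nonzero elements number 1754 − 1 = 1753. Hence the nonzero zero-divisors number 1753 − 876 = 877.

Final answer: Z/1754Z has 877 nonzero zero-divisors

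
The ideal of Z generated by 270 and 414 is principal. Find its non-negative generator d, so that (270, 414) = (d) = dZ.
In the PID Z, (a, b) is generated by gcd(a, b). Compute gcd(414, 270) with the extended Euclidean algorithm, tracking rows (r, s, t) with s·414 + t·270 = r:
  row A: (414, 1, 0)   [1·414 + 0·270 = 414]
  row B: (270, 0, 1)   [0·414 + 1·270 = 270]
  414 = 1·270 + 144   → row C = row A − 1·row B = (144, 1, −1)   [check: 1·414 − 1·270 = 144]
  270 = 1·144 + 126   → row D = row B − 1·row C = (126, −1, 2)   [check: −1·414 + 2·270 = 126]
  144 = 1·126 + 18   → row E = row C − 1·row D = (18, 2, −3)   [check: 2·414 − 3·270 = 18]
  126 = 7·18 + 0   → remainder 0, stop. gcd = 18 (last nonzero row E).
So gcd(270, 414) = 18, with Bézout identity 2·414 − 3·270 = 18. Containment (⊇): the Bézout identity exhibits 18 as an element of (270, 414), giving (18) ⊆ (270, 414). Containment (⊆): since 18 | 270 and 18 | 414 (270 = 18·15, 414 = 18·23), every Z-linear combination of 270 and 414 is divisible by 18, so (270, 414) ⊆ (18). Therefore (270, 414) = (18), d = 18.

Final answer: (270, 414) = (18); d = 18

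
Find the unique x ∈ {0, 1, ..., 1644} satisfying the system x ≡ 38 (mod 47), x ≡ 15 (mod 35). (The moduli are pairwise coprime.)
The moduli 47, 35 are pairwise coprime, so by the CRT there is a unique solution mod 47·35 = 1645.
Solve by successive substitution. Start with x ≡ 38 (mod 47).
  Combine with x ≡ 15 (mod 35): write x = 38 + 47·t and require 38 + 47·t ≡ 15 (mod 35), i.e. 47·t ≡ 15 − 38 ≡ 12 (mod 35). Since 47^(−1) ≡ 3 (mod 35) (47 ≡ 12 (mod 35)), t ≡ 3·12 ≡ 1 (mod 35). So x ≡ 38 + 47·1 = 85 (mod 1645).
Unique solution in [0, 1645): x = 85.

Final answer: x ≡ 85 (mod 1645); the representative in [0, 1645) is 85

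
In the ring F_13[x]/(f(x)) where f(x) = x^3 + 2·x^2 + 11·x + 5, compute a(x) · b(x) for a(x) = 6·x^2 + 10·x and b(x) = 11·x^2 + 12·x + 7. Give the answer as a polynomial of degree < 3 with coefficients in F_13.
a · b ≡ 12·x^2 + 9·x + 10 (mod f(x))

Multiply as integer polynomials: a · b = 66·x^4 + 182·x^3 + 162·x^2 + 70·x. Reducing coefficients mod 13: a · b ≡ x^4 + 6·x^2 + 5·x. Now divide by f(x) = x^3 + 2·x^2 + 11·x + 5 in F_13[x], eliminating the leading term at each step:
  leading term x^4: subtract (x)·f(x) = x^4 + 2·x^3 + 11·x^2 + 5·x, leaving 11·x^3 + 8·x^2 (coefficients mod 13)
  leading term 11·x^3: subtract (11)·f(x) = 11·x^3 + 9·x^2 + 4·x + 3, leaving 12·x^2 + 9·x + 10 (coefficients mod 13)
The degree is now < 3, so this is the remainder. Hence a · b ≡ 12·x^2 + 9·x + 10 in F_13[x]/(f).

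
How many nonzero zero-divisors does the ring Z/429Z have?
Z/429Z has 188 nonzero zero-divisors

In Z/429Z each nonzero element is either a unit (gcd with 429 is 1) or a zero-divisor (gcd > 1). The number of units is φ(429): factorise 429 = 3 · 11 · 13, so φ(429) = (3 − 1) · (11 − 1) · (13 − 1) = 2 · 10 · 12 = 240. The nonzero elements number 429 − 1 = 428. Hence the nonzero zero-divisors number 428 − 240 = 188.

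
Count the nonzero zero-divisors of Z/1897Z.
In Z/1897Z each nonzero element is either a unit (gcd with 1897 is 1) or a zero-divisor (gcd > 1). The number of units is φ(1897): factorise 1897 = 7 · 271, so φ(1897) = (7 − 1) · (271 − 1) = 6 · 270 = 1620. The nonzero elements number 1897 − 1 = 1896. Hence the nonzero zero-divisors number 1896 − 1620 = 276.

Final answer: Z/1897Z has 276 nonzero zero-divisors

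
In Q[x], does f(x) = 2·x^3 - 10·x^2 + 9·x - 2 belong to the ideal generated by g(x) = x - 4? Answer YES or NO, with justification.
NO

In Q[x] the ideal (g) consists of all multiples of g, so f ∈ (g) iff g | f, i.e. iff the remainder of f on division by g is 0. Divide f by g (g is monic, so eliminate the leading term of the running remainder at each step):
  leading term 2·x^3: subtract (2·x^2)·g(x) = 2·x^3 - 8·x^2, leaving -2·x^2 + 9·x - 2
  leading term -2·x^2: subtract (-2·x)·g(x) = -2·x^2 + 8·x, leaving x - 2
  leading term x: subtract (1)·g(x) = x - 4, leaving 2
The remainder r(x) = 2 ≠ 0 (and deg r < deg g), so g ∤ f, i.e. f ∉ (g).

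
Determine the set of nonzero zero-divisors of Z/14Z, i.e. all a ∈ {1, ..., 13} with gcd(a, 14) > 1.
nonzero zero-divisors of Z/14Z = {2, 4, 6, 7, 8, 10, 12}

An element a ∈ Z/14Z (with a ≠ 0) is a zero-divisor iff gcd(a, 14) > 1 (because a is a unit precisely when gcd(a, n) = 1, and in Z/nZ every nonzero, non-unit element is a zero-divisor). Scan a = 1, ..., 13 and keep those with gcd(a, 14) > 1:
  gcd(2, 14) = 2, gcd(4, 14) = 2, gcd(6, 14) = 2, gcd(7, 14) = 7, gcd(8, 14) = 2, gcd(10, 14) = 2, gcd(12, 14) = 2.
All other a ∈ {1, ..., 13} have gcd(a, 14) = 1 and are units. So the nonzero zero-divisors are exactly the 7 values of a appearing in this scan.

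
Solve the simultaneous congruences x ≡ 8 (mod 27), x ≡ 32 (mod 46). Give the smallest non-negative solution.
The moduli 27, 46 are pairwise coprime, so by the CRT there is a unique solution mod 27·46 = 1242.
Solve by successive substitution. Start with x ≡ 8 (mod 27).
  Combine with x ≡ 32 (mod 46): write x = 8 + 27·t and require 8 + 27·t ≡ 32 (mod 46), i.e. 27·t ≡ 32 − 8 ≡ 24 (mod 46). Since 27^(−1) ≡ 29 (mod 46), t ≡ 29·24 ≡ 6 (mod 46). So x ≡ 8 + 27·6 = 170 (mod 1242).
Unique solution in [0, 1242): x = 170.

Final answer: x ≡ 170 (mod 1242); the representative in [0, 1242) is 170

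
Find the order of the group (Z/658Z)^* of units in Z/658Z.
(Z/658Z)^* consists of the classes a with gcd(a, 658) = 1, so its order is φ(658). φ is multiplicative, with φ(p^e) = p^e − p^(e−1). Factorise 658 = 2 · 7 · 47. Then
  φ(658) = (2 − 1) · (7 − 1) · (47 − 1) = 1 · 6 · 46 = 276.
Thus |(Z/658Z)^*| = 276.

Final answer: |(Z/658Z)^*| = 276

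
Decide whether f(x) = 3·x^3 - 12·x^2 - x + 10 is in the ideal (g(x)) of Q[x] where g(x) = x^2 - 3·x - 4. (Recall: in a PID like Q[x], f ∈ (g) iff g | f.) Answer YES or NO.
In Q[x] the ideal (g) consists of all multiples of g, so f ∈ (g) iff g | f, i.e. iff the remainder of f on division by g is 0. Divide f by g (g is monic, so eliminate the leading term of the running remainder at each step):
  leading term 3·x^3: subtract (3·x)·g(x) = 3·x^3 - 9·x^2 - 12·x, leaving -3·x^2 + 11·x + 10
  leading term -3·x^2: subtract (-3)·g(x) = -3·x^2 + 9·x + 12, leaving 2·x - 2
The remainder r(x) = 2·x - 2 ≠ 0 (and deg r < deg g), so g ∤ f, i.e. f ∉ (g).

Final answer: NO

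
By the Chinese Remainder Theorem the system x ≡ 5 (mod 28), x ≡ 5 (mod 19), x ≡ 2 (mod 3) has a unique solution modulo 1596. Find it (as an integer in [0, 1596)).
The moduli 28, 19, 3 are pairwise coprime, so by the CRT there is a unique solution mod 28·19·3 = 1596.
Solve by successive substitution. Start with x ≡ 5 (mod 28).
  Combine with x ≡ 5 (mod 19): write x = 5 + 28·t and require 5 + 28·t ≡ 5 (mod 19), i.e. 28·t ≡ 5 − 5 ≡ 0 (mod 19). Since 28^(−1) ≡ 17 (mod 19) (28 ≡ 9 (mod 19)), t ≡ 17·0 ≡ 0 (mod 19). So x ≡ 5 + 28·0 = 5 (mod 532).
  Combine with x ≡ 2 (mod 3): write x = 5 + 532·t and require 5 + 532·t ≡ 2 (mod 3), i.e. 532·t ≡ 2 − 5 ≡ 0 (mod 3). Since 532^(−1) ≡ 1 (mod 3) (532 ≡ 1 (mod 3)), t ≡ 1·0 ≡ 0 (mod 3). So x ≡ 5 + 532·0 = 5 (mod 1596).
Unique solution in [0, 1596): x = 5.

Final answer: x ≡ 5 (mod 1596); the representative in [0, 1596) is 5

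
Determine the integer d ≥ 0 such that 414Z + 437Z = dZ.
In the PID Z, (a, b) is generated by gcd(a, b). Compute gcd(437, 414) with the extended Euclidean algorithm, tracking rows (r, s, t) with s·437 + t·414 = r:
  row A: (437, 1, 0)   [1·437 + 0·414 = 437]
  row B: (414, 0, 1)   [0·437 + 1·414 = 414]
  437 = 1·414 + 23   → row C = row A − 1·row B = (23, 1, −1)   [check: 1·437 − 1·414 = 23]
  414 = 18·23 + 0   → remainder 0, stop. gcd = 23 (last nonzero row C).
So gcd(414, 437) = 23, with Bézout identity 1·437 − 1·414 = 23. Containment (⊇): the Bézout identity exhibits 23 as an element of (414, 437), giving (23) ⊆ (414, 437). Containment (⊆): since 23 | 414 and 23 | 437 (414 = 23·18, 437 = 23·19), every Z-linear combination of 414 and 437 is divisible by 23, so (414, 437) ⊆ (23). Therefore (414, 437) = (23), d = 23.

Final answer: (414, 437) = (23); d = 23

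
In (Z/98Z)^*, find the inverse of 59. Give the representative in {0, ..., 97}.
59^(−1) ≡ 5 (mod 98)

Apply the extended Euclidean algorithm to (98, 59), tracking rows (r, s, t) with s·98 + t·59 = r. Each division r_prev = q·r_cur + r_new produces the new row as (previous row) − q·(current row):
  row A: (98, 1, 0)   [1·98 + 0·59 = 98]
  row B: (59, 0, 1)   [0·98 + 1·59 = 59]
  98 = 1·59 + 39   → row C = row A − 1·row B = (39, 1, −1)   [check: 1·98 − 1·59 = 39]
  59 = 1·39 + 20   → row D = row B − 1·row C = (20, −1, 2)   [check: −1·98 + 2·59 = 20]
  39 = 1·20 + 19   → row E = row C − 1·row D = (19, 2, −3)   [check: 2·98 − 3·59 = 19]
  20 = 1·19 + 1   → row F = row D − 1·row E = (1, −3, 5)   [check: −3·98 + 5·59 = 1]
  19 = 19·1 + 0   → remainder 0, stop. gcd = 1 (last nonzero row F).
The gcd is 1, so 59 is invertible mod 98. The last nonzero row gives −3·98 + 5·59 = 1, so t = 5. So 59^(−1) ≡ 5 (mod 98). Verify: 59 · 5 = 295 ≡ 1 (mod 98). ✓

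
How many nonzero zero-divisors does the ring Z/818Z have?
In Z/818Z each nonzero element is either a unit (gcd with 818 is 1) or a zero-divisor (gcd > 1). The number of units is φ(818): factorise 818 = 2 · 409, so φ(818) = (2 − 1) · (409 − 1) = 1 · 408 = 408. The nonzero elements number 818 − 1 = 817. Hence the nonzero zero-divisors number 817 − 408 = 409.

Final answer: Z/818Z has 409 nonzero zero-divisors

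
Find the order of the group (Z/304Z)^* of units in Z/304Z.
(Z/304Z)^* consists of the classes a with gcd(a, 304) = 1, so its order is φ(304). φ is multiplicative, with φ(p^e) = p^e − p^(e−1). Factorise 304 = 2^4 · 19. Then
  φ(304) = (2^4 − 2^3) · (19 − 1) = 8 · 18 = 144.
Thus |(Z/304Z)^*| = 144.

Final answer: |(Z/304Z)^*| = 144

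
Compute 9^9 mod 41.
Use repeated squaring. Binary(9) = 1001. Walk through the bits of the exponent 9 left-to-right: at each bit after the leading one, square the running value, then multiply by 9 if the bit is 1 (always reducing mod 41):
  bit 1 = 1 (leading): start with 9.
  bit 2 = 0: square 9^2 = 81 ≡ 40 (mod 41).
  bit 3 = 0: square 40^2 = 1600 ≡ 1 (mod 41).
  bit 4 = 1: square 1^2 = 1; bit is 1, so multiply 1·9 = 9 (mod 41).
Final value: 9^9 ≡ 9 (mod 41).

Final answer: 9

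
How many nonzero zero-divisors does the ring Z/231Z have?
Z/231Z has 110 nonzero zero-divisors

In Z/231Z each nonzero element is either a unit (gcd with 231 is 1) or a zero-divisor (gcd > 1). The number of units is φ(231): factorise 231 = 3 · 7 · 11, so φ(231) = (3 − 1) · (7 − 1) · (11 − 1) = 2 · 6 · 10 = 120. The nonzero elements number 231 − 1 = 230. Hence the nonzero zero-divisors number 230 − 120 = 110.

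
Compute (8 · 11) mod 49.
39

Both factors are already reduced mod 49. 8 · 11 = 88. Dividing by 49: 88 = 1·49 + 39. So (8 · 11) mod 49 = 39.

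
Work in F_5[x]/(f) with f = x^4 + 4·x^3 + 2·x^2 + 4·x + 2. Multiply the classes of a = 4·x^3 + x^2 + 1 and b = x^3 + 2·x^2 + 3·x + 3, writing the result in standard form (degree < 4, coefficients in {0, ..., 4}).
Multiply as integer polynomials: a · b = 4·x^6 + 9·x^5 + 14·x^4 + 16·x^3 + 5·x^2 + 3·x + 3. Reducing coefficients mod 5: a · b ≡ 4·x^6 + 4·x^5 + 4·x^4 + x^3 + 3·x + 3. Now divide by f(x) = x^4 + 4·x^3 + 2·x^2 + 4·x + 2 in F_5[x], eliminating the leading term at each step:
  leading term 4·x^6: subtract (4·x^2)·f(x) = 4·x^6 + x^5 + 3·x^4 + x^3 + 3·x^2, leaving 3·x^5 + x^4 + 2·x^2 + 3·x + 3 (coefficients mod 5)
  leading term 3·x^5: subtract (3·x)·f(x) = 3·x^5 + 2·x^4 + x^3 + 2·x^2 + x, leaving 4·x^4 + 4·x^3 + 2·x + 3 (coefficients mod 5)
  leading term 4·x^4: subtract (4)·f(x) = 4·x^4 + x^3 + 3·x^2 + x + 3, leaving 3·x^3 + 2·x^2 + x (coefficients mod 5)
The degree is now < 4, so this is the remainder. Hence a · b ≡ 3·x^3 + 2·x^2 + x in F_5[x]/(f).

Final answer: a · b ≡ 3·x^3 + 2·x^2 + x (mod f(x))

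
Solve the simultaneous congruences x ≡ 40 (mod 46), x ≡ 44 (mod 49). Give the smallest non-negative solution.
x ≡ 730 (mod 2254); the representative in [0, 2254) is 730

The moduli 46, 49 are pairwise coprime, so by the CRT there is a unique solution mod 46·49 = 2254.
Solve by successive substitution. Start with x ≡ 40 (mod 46).
  Combine with x ≡ 44 (mod 49): write x = 40 + 46·t and require 40 + 46·t ≡ 44 (mod 49), i.e. 46·t ≡ 44 − 40 ≡ 4 (mod 49). Since 46^(−1) ≡ 16 (mod 49), t ≡ 16·4 ≡ 15 (mod 49). So x ≡ 40 + 46·15 = 730 (mod 2254).
Unique solution in [0, 2254): x = 730.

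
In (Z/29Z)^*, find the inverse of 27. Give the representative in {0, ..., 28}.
27^(−1) ≡ 14 (mod 29)

Apply the extended Euclidean algorithm to (29, 27), tracking rows (r, s, t) with s·29 + t·27 = r. Each division r_prev = q·r_cur + r_new produces the new row as (previous row) − q·(current row):
  row A: (29, 1, 0)   [1·29 + 0·27 = 29]
  row B: (27, 0, 1)   [0·29 + 1·27 = 27]
  29 = 1·27 + 2   → row C = row A − 1·row B = (2, 1, −1)   [check: 1·29 − 1·27 = 2]
  27 = 13·2 + 1   → row D = row B − 13·row C = (1, −13, 14)   [check: −13·29 + 14·27 = 1]
  2 = 2·1 + 0   → remainder 0, stop. gcd = 1 (last nonzero row D).
The gcd is 1, so 27 is invertible mod 29. The last nonzero row gives −13·29 + 14·27 = 1, so t = 14. So 27^(−1) ≡ 14 (mod 29). Verify: 27 · 14 = 378 ≡ 1 (mod 29). ✓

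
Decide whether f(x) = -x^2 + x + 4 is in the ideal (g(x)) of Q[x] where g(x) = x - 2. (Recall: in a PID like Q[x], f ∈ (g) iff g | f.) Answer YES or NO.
In Q[x] the ideal (g) consists of all multiples of g, so f ∈ (g) iff g | f, i.e. iff the remainder of f on division by g is 0. Divide f by g (g is monic, so eliminate the leading term of the running remainder at each step):
  leading term -x^2: subtract (-x)·g(x) = -x^2 + 2·x, leaving 4 - x
  leading term -x: subtract (-1)·g(x) = 2 - x, leaving 2
The remainder r(x) = 2 ≠ 0 (and deg r < deg g), so g ∤ f, i.e. f ∉ (g).

Final answer: NO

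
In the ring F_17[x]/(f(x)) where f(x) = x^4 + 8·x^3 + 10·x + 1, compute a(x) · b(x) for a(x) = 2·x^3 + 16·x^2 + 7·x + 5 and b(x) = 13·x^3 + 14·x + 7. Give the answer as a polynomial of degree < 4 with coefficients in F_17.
a · b ≡ 9·x^3 + 14·x^2 + 1 (mod f(x))

Multiply as integer polynomials: a · b = 26·x^6 + 208·x^5 + 119·x^4 + 303·x^3 + 210·x^2 + 119·x + 35. Reducing coefficients mod 17: a · b ≡ 9·x^6 + 4·x^5 + 14·x^3 + 6·x^2 + 1. Now divide by f(x) = x^4 + 8·x^3 + 10·x + 1 in F_17[x], eliminating the leading term at each step:
  leading term 9·x^6: subtract (9·x^2)·f(x) = 9·x^6 + 4·x^5 + 5·x^3 + 9·x^2, leaving 9·x^3 + 14·x^2 + 1 (coefficients mod 17)
The degree is now < 4, so this is the remainder. Hence a · b ≡ 9·x^3 + 14·x^2 + 1 in F_17[x]/(f).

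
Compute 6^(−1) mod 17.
6^(−1) ≡ 3 (mod 17)

Apply the extended Euclidean algorithm to (17, 6), tracking rows (r, s, t) with s·17 + t·6 = r. Each division r_prev = q·r_cur + r_new produces the new row as (previous row) − q·(current row):
  row A: (17, 1, 0)   [1·17 + 0·6 = 17]
  row B: (6, 0, 1)   [0·17 + 1·6 = 6]
  17 = 2·6 + 5   → row C = row A − 2·row B = (5, 1, −2)   [check: 1·17 − 2·6 = 5]
  6 = 1·5 + 1   → row D = row B − 1·row C = (1, −1, 3)   [check: −1·17 + 3·6 = 1]
  5 = 5·1 + 0   → remainder 0, stop. gcd = 1 (last nonzero row D).
The gcd is 1, so 6 is invertible mod 17. The last nonzero row gives −1·17 + 3·6 = 1, so t = 3. So 6^(−1) ≡ 3 (mod 17). Verify: 6 · 3 = 18 ≡ 1 (mod 17). ✓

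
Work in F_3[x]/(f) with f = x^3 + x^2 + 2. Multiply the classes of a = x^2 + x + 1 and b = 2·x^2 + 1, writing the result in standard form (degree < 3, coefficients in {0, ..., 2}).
Multiply as integer polynomials: a · b = 2·x^4 + 2·x^3 + 3·x^2 + x + 1. Reducing coefficients mod 3: a · b ≡ 2·x^4 + 2·x^3 + x + 1. Now divide by f(x) = x^3 + x^2 + 2 in F_3[x], eliminating the leading term at each step:
  leading term 2·x^4: subtract (2·x)·f(x) = 2·x^4 + 2·x^3 + x, leaving 1 (coefficients mod 3)
The degree is now < 3, so this is the remainder. Hence a · b ≡ 1 in F_3[x]/(f).

Final answer: a · b ≡ 1 (mod f(x))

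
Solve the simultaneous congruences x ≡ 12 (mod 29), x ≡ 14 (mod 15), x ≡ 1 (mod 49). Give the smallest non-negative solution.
The moduli 29, 15, 49 are pairwise coprime, so by the CRT there is a unique solution mod 29·15·49 = 21315.
Solve by successive substitution. Start with x ≡ 12 (mod 29).
  Combine with x ≡ 14 (mod 15): write x = 12 + 29·t and require 12 + 29·t ≡ 14 (mod 15), i.e. 29·t ≡ 14 − 12 ≡ 2 (mod 15). Since 29^(−1) ≡ 14 (mod 15) (29 ≡ 14 (mod 15)), t ≡ 14·2 ≡ 13 (mod 15). So x ≡ 12 + 29·13 = 389 (mod 435).
  Combine with x ≡ 1 (mod 49): write x = 389 + 435·t and require 389 + 435·t ≡ 1 (mod 49), i.e. 435·t ≡ 1 − 389 ≡ 4 (mod 49). Since 435^(−1) ≡ 8 (mod 49) (435 ≡ 43 (mod 49)), t ≡ 8·4 ≡ 32 (mod 49). So x ≡ 389 + 435·32 = 14309 (mod 21315).
Unique solution in [0, 21315): x = 14309.

Final answer: x ≡ 14309 (mod 21315); the representative in [0, 21315) is 14309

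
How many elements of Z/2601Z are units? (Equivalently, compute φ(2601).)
Z/2601Z has φ(2601) = 1632 units

An element a ∈ Z/2601Z is a unit iff gcd(a, 2601) = 1, so the number of units is φ(2601). φ is multiplicative, with φ(p^e) = p^e − p^(e−1). Factorise 2601 = 3^2 · 17^2. Then
  φ(2601) = (3^2 − 3^1) · (17^2 − 17^1) = 6 · 272 = 1632.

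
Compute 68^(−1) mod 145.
Apply the extended Euclidean algorithm to (145, 68), tracking rows (r, s, t) with s·145 + t·68 = r. Each division r_prev = q·r_cur + r_new produces the new row as (previous row) − q·(current row):
  row A: (145, 1, 0)   [1·145 + 0·68 = 145]
  row B: (68, 0, 1)   [0·145 + 1·68 = 68]
  145 = 2·68 + 9   → row C = row A − 2·row B = (9, 1, −2)   [check: 1·145 − 2·68 = 9]
  68 = 7·9 + 5   → row D = row B − 7·row C = (5, −7, 15)   [check: −7·145 + 15·68 = 5]
  9 = 1·5 + 4   → row E = row C − 1·row D = (4, 8, −17)   [check: 8·145 − 17·68 = 4]
  5 = 1·4 + 1   → row F = row D − 1·row E = (1, −15, 32)   [check: −15·145 + 32·68 = 1]
  4 = 4·1 + 0   → remainder 0, stop. gcd = 1 (last nonzero row F).
The gcd is 1, so 68 is invertible mod 145. The last nonzero row gives −15·145 + 32·68 = 1, so t = 32. So 68^(−1) ≡ 32 (mod 145). Verify: 68 · 32 = 2176 ≡ 1 (mod 145). ✓

Final answer: 68^(−1) ≡ 32 (mod 145)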